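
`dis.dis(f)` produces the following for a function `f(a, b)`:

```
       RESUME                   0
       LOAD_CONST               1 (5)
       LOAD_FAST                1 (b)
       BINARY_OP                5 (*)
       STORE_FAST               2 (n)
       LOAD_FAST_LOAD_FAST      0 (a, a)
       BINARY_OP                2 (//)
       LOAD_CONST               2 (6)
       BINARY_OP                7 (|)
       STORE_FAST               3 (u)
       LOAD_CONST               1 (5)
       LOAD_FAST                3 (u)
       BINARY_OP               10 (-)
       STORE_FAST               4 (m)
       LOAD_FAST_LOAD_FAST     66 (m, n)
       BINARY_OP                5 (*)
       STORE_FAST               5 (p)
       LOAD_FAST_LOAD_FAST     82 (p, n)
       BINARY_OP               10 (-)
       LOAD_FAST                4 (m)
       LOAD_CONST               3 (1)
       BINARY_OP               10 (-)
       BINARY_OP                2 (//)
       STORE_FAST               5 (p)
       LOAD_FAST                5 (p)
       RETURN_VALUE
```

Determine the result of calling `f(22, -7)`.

LOAD_CONST → push 5. Stack: [5]
LOAD_FAST b → push -7. Stack: [5, -7]
BINARY_OP * → 5 * -7 = -35. Stack: [-35]
STORE_FAST n → n=-35. Stack: []
LOAD_FAST_LOAD_FAST a,a → push 22,22. Stack: [22, 22]
BINARY_OP // → 22 // 22 = 1. Stack: [1]
LOAD_CONST → push 6. Stack: [1, 6]
BINARY_OP | → 1 | 6 = 7. Stack: [7]
STORE_FAST u → u=7. Stack: []
LOAD_CONST → push 5. Stack: [5]
LOAD_FAST u → push 7. Stack: [5, 7]
BINARY_OP - → 5 - 7 = -2. Stack: [-2]
STORE_FAST m → m=-2. Stack: []
LOAD_FAST_LOAD_FAST m,n → push -2,-35. Stack: [-2, -35]
BINARY_OP * → -2 * -35 = 70. Stack: [70]
STORE_FAST p → p=70. Stack: []
LOAD_FAST_LOAD_FAST p,n → push 70,-35. Stack: [70, -35]
BINARY_OP - → 70 - -35 = 105. Stack: [105]
LOAD_FAST m → push -2. Stack: [105, -2]
LOAD_CONST → push 1. Stack: [105, -2, 1]
BINARY_OP - → -2 - 1 = -3. Stack: [105, -3]
BINARY_OP // → 105 // -3 = -35. Stack: [-35]
STORE_FAST p → p=-35. Stack: []
LOAD_FAST p → push -35. Stack: [-35]
RETURN_VALUE → return -35.

-35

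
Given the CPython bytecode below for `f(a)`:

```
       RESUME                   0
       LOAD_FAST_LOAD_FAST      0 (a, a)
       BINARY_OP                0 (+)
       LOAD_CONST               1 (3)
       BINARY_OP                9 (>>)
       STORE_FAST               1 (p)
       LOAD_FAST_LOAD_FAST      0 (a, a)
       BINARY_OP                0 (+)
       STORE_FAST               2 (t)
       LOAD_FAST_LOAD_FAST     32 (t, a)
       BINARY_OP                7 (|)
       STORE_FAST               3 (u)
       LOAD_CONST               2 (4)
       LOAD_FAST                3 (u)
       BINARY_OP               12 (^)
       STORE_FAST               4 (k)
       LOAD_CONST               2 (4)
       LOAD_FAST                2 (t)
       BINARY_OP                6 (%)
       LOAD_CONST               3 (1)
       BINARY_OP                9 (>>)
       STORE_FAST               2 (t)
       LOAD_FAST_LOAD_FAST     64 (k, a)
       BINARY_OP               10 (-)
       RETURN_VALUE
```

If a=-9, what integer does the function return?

4

LOAD_FAST_LOAD_FAST a,a → push -9,-9. Stack: [-9, -9]
BINARY_OP + → -9 + -9 = -18. Stack: [-18]
LOAD_CONST → push 3. Stack: [-18, 3]
BINARY_OP >> → -18 >> 3 = -3. Stack: [-3]
STORE_FAST p → p=-3. Stack: []
LOAD_FAST_LOAD_FAST a,a → push -9,-9. Stack: [-9, -9]
BINARY_OP + → -9 + -9 = -18. Stack: [-18]
STORE_FAST t → t=-18. Stack: []
LOAD_FAST_LOAD_FAST t,a → push -18,-9. Stack: [-18, -9]
BINARY_OP | → -18 | -9 = -1. Stack: [-1]
STORE_FAST u → u=-1. Stack: []
LOAD_CONST → push 4. Stack: [4]
LOAD_FAST u → push -1. Stack: [4, -1]
BINARY_OP ^ → 4 ^ -1 = -5. Stack: [-5]
STORE_FAST k → k=-5. Stack: []
LOAD_CONST → push 4. Stack: [4]
LOAD_FAST t → push -18. Stack: [4, -18]
BINARY_OP % → 4 % -18 = -14. Stack: [-14]
LOAD_CONST → push 1. Stack: [-14, 1]
BINARY_OP >> → -14 >> 1 = -7. Stack: [-7]
STORE_FAST t → t=-7. Stack: []
LOAD_FAST_LOAD_FAST k,a → push -5,-9. Stack: [-5, -9]
BINARY_OP - → -5 - -9 = 4. Stack: [4]
RETURN_VALUE → return 4.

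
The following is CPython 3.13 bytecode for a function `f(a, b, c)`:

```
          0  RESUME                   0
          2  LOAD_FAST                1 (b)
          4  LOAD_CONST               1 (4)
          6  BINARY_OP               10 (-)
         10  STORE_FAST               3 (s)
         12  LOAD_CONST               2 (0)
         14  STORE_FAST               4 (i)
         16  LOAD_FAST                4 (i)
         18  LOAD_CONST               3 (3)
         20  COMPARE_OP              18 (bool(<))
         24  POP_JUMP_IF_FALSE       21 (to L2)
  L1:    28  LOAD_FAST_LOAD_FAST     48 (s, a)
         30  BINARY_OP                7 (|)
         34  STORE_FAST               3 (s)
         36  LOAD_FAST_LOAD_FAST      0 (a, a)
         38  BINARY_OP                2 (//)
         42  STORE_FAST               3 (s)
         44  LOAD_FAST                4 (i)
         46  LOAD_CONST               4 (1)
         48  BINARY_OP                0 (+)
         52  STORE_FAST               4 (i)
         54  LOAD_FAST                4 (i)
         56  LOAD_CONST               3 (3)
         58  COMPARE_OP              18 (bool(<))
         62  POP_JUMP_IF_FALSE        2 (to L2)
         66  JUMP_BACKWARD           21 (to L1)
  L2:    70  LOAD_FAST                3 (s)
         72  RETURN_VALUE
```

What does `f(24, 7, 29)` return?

LOAD_FAST b → push 7. Stack: [7]
LOAD_CONST → push 4. Stack: [7, 4]
BINARY_OP - → 7 - 4 = 3. Stack: [3]
STORE_FAST s → s=3. Stack: []
LOAD_CONST → push 0. Stack: [0]
STORE_FAST i → i=0. Stack: []
LOAD_FAST i → push 0. Stack: [0]
LOAD_CONST → push 3. Stack: [0, 3]
COMPARE_OP bool(<) → 0 vs 3 = True. Stack: [True]
POP_JUMP_IF_FALSE → pop True; no jump. Stack: []
LOAD_FAST_LOAD_FAST s,a → push 3,24. Stack: [3, 24]
BINARY_OP | → 3 | 24 = 27. Stack: [27]
STORE_FAST s → s=27. Stack: []
LOAD_FAST_LOAD_FAST a,a → push 24,24. Stack: [24, 24]
BINARY_OP // → 24 // 24 = 1. Stack: [1]
STORE_FAST s → s=1. Stack: []
LOAD_FAST i → push 0. Stack: [0]
LOAD_CONST → push 1. Stack: [0, 1]
BINARY_OP + → 0 + 1 = 1. Stack: [1]
STORE_FAST i → i=1. Stack: []
LOAD_FAST i → push 1. Stack: [1]
LOAD_CONST → push 3. Stack: [1, 3]
COMPARE_OP bool(<) → 1 vs 3 = True. Stack: [True]
POP_JUMP_IF_FALSE → pop True; no jump. Stack: []
LOAD_FAST_LOAD_FAST s,a → push 1,24. Stack: [1, 24]
BINARY_OP | → 1 | 24 = 25. Stack: [25]
STORE_FAST s → s=25. Stack: []
LOAD_FAST_LOAD_FAST a,a → push 24,24. Stack: [24, 24]
BINARY_OP // → 24 // 24 = 1. Stack: [1]
STORE_FAST s → s=1. Stack: []
LOAD_FAST i → push 1. Stack: [1]
LOAD_CONST → push 1. Stack: [1, 1]
BINARY_OP + → 1 + 1 = 2. Stack: [2]
STORE_FAST i → i=2. Stack: []
LOAD_FAST i → push 2. Stack: [2]
LOAD_CONST → push 3. Stack: [2, 3]
COMPARE_OP bool(<) → 2 vs 3 = True. Stack: [True]
POP_JUMP_IF_FALSE → pop True; no jump. Stack: []
LOAD_FAST_LOAD_FAST s,a → push 1,24. Stack: [1, 24]
BINARY_OP | → 1 | 24 = 25. Stack: [25]
STORE_FAST s → s=25. Stack: []
LOAD_FAST_LOAD_FAST a,a → push 24,24. Stack: [24, 24]
BINARY_OP // → 24 // 24 = 1. Stack: [1]
STORE_FAST s → s=1. Stack: []
LOAD_FAST i → push 2. Stack: [2]
LOAD_CONST → push 1. Stack: [2, 1]
BINARY_OP + → 2 + 1 = 3. Stack: [3]
STORE_FAST i → i=3. Stack: []
LOAD_FAST i → push 3. Stack: [3]
LOAD_CONST → push 3. Stack: [3, 3]
COMPARE_OP bool(<) → 3 vs 3 = False. Stack: [False]
POP_JUMP_IF_FALSE → pop False; jump. Stack: []
LOAD_FAST s → push 1. Stack: [1]
RETURN_VALUE → return 1.

1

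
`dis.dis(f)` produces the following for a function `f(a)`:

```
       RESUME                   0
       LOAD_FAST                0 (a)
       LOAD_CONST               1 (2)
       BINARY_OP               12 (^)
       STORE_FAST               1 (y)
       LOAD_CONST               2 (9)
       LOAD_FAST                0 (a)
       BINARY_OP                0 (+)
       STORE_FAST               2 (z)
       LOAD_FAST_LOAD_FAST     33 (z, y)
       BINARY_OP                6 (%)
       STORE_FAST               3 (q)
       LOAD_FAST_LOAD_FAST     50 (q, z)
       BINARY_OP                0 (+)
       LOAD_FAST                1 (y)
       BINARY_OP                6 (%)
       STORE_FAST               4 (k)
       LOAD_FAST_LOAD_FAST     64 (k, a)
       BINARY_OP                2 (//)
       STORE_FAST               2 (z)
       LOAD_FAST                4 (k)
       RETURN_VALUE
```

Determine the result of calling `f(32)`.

14

LOAD_FAST a → push 32. Stack: [32]
LOAD_CONST → push 2. Stack: [32, 2]
BINARY_OP ^ → 32 ^ 2 = 34. Stack: [34]
STORE_FAST y → y=34. Stack: []
LOAD_CONST → push 9. Stack: [9]
LOAD_FAST a → push 32. Stack: [9, 32]
BINARY_OP + → 9 + 32 = 41. Stack: [41]
STORE_FAST z → z=41. Stack: []
LOAD_FAST_LOAD_FAST z,y → push 41,34. Stack: [41, 34]
BINARY_OP % → 41 % 34 = 7. Stack: [7]
STORE_FAST q → q=7. Stack: []
LOAD_FAST_LOAD_FAST q,z → push 7,41. Stack: [7, 41]
BINARY_OP + → 7 + 41 = 48. Stack: [48]
LOAD_FAST y → push 34. Stack: [48, 34]
BINARY_OP % → 48 % 34 = 14. Stack: [14]
STORE_FAST k → k=14. Stack: []
LOAD_FAST_LOAD_FAST k,a → push 14,32. Stack: [14, 32]
BINARY_OP // → 14 // 32 = 0. Stack: [0]
STORE_FAST z → z=0. Stack: []
LOAD_FAST k → push 14. Stack: [14]
RETURN_VALUE → return 14.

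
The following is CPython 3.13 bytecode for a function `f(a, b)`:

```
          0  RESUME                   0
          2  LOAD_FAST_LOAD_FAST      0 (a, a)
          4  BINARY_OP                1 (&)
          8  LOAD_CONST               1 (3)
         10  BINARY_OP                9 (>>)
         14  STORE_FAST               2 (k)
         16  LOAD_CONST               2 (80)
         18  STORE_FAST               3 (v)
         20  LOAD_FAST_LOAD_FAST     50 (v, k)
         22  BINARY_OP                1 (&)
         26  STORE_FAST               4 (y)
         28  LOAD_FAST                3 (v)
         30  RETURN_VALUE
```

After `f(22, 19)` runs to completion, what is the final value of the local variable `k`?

2

LOAD_FAST_LOAD_FAST a,a → push 22,22. Stack: [22, 22]
BINARY_OP & → 22 & 22 = 22. Stack: [22]
LOAD_CONST → push 3. Stack: [22, 3]
BINARY_OP >> → 22 >> 3 = 2. Stack: [2]
STORE_FAST k → k=2. Stack: []
LOAD_CONST → push 80. Stack: [80]
STORE_FAST v → v=80. Stack: []
LOAD_FAST_LOAD_FAST v,k → push 80,2. Stack: [80, 2]
BINARY_OP & → 80 & 2 = 0. Stack: [0]
STORE_FAST y → y=0. Stack: []
LOAD_FAST v → push 80. Stack: [80]
RETURN_VALUE → return 80.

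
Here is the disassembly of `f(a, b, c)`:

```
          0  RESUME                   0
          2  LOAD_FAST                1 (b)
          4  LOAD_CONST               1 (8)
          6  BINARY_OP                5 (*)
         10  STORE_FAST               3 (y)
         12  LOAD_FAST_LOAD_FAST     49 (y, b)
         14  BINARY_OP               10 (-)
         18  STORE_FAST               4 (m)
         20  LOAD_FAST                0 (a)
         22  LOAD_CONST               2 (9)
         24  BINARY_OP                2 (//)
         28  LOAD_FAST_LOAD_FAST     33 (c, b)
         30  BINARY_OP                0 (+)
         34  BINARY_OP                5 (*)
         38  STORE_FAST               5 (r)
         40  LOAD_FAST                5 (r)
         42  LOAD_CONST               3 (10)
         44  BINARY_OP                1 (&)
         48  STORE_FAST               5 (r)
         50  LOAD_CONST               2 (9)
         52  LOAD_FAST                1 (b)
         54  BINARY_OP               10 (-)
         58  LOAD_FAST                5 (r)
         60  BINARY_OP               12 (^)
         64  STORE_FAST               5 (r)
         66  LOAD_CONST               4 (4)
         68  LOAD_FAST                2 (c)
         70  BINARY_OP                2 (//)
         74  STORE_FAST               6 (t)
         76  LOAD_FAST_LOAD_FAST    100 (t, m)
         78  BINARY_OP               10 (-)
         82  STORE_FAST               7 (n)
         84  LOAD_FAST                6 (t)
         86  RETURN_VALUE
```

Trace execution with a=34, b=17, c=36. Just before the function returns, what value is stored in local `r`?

-14

LOAD_FAST b → push 17. Stack: [17]
LOAD_CONST → push 8. Stack: [17, 8]
BINARY_OP * → 17 * 8 = 136. Stack: [136]
STORE_FAST y → y=136. Stack: []
LOAD_FAST_LOAD_FAST y,b → push 136,17. Stack: [136, 17]
BINARY_OP - → 136 - 17 = 119. Stack: [119]
STORE_FAST m → m=119. Stack: []
LOAD_FAST a → push 34. Stack: [34]
LOAD_CONST → push 9. Stack: [34, 9]
BINARY_OP // → 34 // 9 = 3. Stack: [3]
LOAD_FAST_LOAD_FAST c,b → push 36,17. Stack: [3, 36, 17]
BINARY_OP + → 36 + 17 = 53. Stack: [3, 53]
BINARY_OP * → 3 * 53 = 159. Stack: [159]
STORE_FAST r → r=159. Stack: []
LOAD_FAST r → push 159. Stack: [159]
LOAD_CONST → push 10. Stack: [159, 10]
BINARY_OP & → 159 & 10 = 10. Stack: [10]
STORE_FAST r → r=10. Stack: []
LOAD_CONST → push 9. Stack: [9]
LOAD_FAST b → push 17. Stack: [9, 17]
BINARY_OP - → 9 - 17 = -8. Stack: [-8]
LOAD_FAST r → push 10. Stack: [-8, 10]
BINARY_OP ^ → -8 ^ 10 = -14. Stack: [-14]
STORE_FAST r → r=-14. Stack: []
LOAD_CONST → push 4. Stack: [4]
LOAD_FAST c → push 36. Stack: [4, 36]
BINARY_OP // → 4 // 36 = 0. Stack: [0]
STORE_FAST t → t=0. Stack: []
LOAD_FAST_LOAD_FAST t,m → push 0,119. Stack: [0, 119]
BINARY_OP - → 0 - 119 = -119. Stack: [-119]
STORE_FAST n → n=-119. Stack: []
LOAD_FAST t → push 0. Stack: [0]
RETURN_VALUE → return 0.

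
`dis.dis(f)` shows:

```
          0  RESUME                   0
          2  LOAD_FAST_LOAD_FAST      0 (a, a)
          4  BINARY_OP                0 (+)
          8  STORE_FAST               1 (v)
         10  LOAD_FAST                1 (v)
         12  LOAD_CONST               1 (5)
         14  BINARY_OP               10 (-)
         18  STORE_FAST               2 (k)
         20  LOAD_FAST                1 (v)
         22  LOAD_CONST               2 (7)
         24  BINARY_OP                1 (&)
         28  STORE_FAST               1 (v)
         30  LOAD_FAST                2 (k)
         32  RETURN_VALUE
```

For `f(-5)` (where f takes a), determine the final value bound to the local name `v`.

6

LOAD_FAST_LOAD_FAST a,a → push -5,-5. Stack: [-5, -5]
BINARY_OP + → -5 + -5 = -10. Stack: [-10]
STORE_FAST v → v=-10. Stack: []
LOAD_FAST v → push -10. Stack: [-10]
LOAD_CONST → push 5. Stack: [-10, 5]
BINARY_OP - → -10 - 5 = -15. Stack: [-15]
STORE_FAST k → k=-15. Stack: []
LOAD_FAST v → push -10. Stack: [-10]
LOAD_CONST → push 7. Stack: [-10, 7]
BINARY_OP & → -10 & 7 = 6. Stack: [6]
STORE_FAST v → v=6. Stack: []
LOAD_FAST k → push -15. Stack: [-15]
RETURN_VALUE → return -15.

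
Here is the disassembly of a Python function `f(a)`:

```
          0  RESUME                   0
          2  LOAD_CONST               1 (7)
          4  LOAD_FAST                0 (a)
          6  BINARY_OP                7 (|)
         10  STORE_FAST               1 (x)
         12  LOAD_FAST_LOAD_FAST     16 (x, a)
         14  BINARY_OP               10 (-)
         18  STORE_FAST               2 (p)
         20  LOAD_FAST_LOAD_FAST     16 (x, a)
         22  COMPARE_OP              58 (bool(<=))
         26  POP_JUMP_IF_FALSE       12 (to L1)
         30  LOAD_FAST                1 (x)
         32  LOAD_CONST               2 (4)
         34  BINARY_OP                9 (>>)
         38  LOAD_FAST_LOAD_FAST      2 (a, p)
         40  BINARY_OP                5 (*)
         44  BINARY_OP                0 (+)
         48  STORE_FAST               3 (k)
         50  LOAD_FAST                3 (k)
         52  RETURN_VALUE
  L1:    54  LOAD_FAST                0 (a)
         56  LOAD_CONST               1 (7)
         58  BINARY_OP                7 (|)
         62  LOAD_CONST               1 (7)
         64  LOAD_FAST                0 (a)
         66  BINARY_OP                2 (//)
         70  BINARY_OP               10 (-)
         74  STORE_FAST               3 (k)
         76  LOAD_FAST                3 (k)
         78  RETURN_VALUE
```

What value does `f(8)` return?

LOAD_CONST → push 7. Stack: [7]
LOAD_FAST a → push 8. Stack: [7, 8]
BINARY_OP | → 7 | 8 = 15. Stack: [15]
STORE_FAST x → x=15. Stack: []
LOAD_FAST_LOAD_FAST x,a → push 15,8. Stack: [15, 8]
BINARY_OP - → 15 - 8 = 7. Stack: [7]
STORE_FAST p → p=7. Stack: []
LOAD_FAST_LOAD_FAST x,a → push 15,8. Stack: [15, 8]
COMPARE_OP bool(<=) → 15 vs 8 = False. Stack: [False]
POP_JUMP_IF_FALSE → pop False; jump. Stack: []
LOAD_FAST a → push 8. Stack: [8]
LOAD_CONST → push 7. Stack: [8, 7]
BINARY_OP | → 8 | 7 = 15. Stack: [15]
LOAD_CONST → push 7. Stack: [15, 7]
LOAD_FAST a → push 8. Stack: [15, 7, 8]
BINARY_OP // → 7 // 8 = 0. Stack: [15, 0]
BINARY_OP - → 15 - 0 = 15. Stack: [15]
STORE_FAST k → k=15. Stack: []
LOAD_FAST k → push 15. Stack: [15]
RETURN_VALUE → return 15.

15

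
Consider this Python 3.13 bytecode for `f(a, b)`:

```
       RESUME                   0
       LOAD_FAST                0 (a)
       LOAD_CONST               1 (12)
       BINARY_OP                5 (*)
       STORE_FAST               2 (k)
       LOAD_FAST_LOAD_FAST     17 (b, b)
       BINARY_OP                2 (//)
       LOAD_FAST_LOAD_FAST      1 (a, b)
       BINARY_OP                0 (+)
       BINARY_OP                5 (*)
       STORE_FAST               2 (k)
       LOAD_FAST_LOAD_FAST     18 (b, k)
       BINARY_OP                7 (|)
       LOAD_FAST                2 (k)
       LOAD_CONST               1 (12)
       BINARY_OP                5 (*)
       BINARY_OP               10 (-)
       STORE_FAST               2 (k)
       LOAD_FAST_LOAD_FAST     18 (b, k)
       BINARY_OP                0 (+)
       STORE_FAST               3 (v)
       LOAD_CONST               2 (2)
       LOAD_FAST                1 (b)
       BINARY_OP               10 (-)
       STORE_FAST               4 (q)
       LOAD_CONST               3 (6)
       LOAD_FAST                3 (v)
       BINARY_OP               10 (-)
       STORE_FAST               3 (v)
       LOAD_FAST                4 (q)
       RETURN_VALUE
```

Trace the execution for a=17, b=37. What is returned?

LOAD_FAST a → push 17. Stack: [17]
LOAD_CONST → push 12. Stack: [17, 12]
BINARY_OP * → 17 * 12 = 204. Stack: [204]
STORE_FAST k → k=204. Stack: []
LOAD_FAST_LOAD_FAST b,b → push 37,37. Stack: [37, 37]
BINARY_OP // → 37 // 37 = 1. Stack: [1]
LOAD_FAST_LOAD_FAST a,b → push 17,37. Stack: [1, 17, 37]
BINARY_OP + → 17 + 37 = 54. Stack: [1, 54]
BINARY_OP * → 1 * 54 = 54. Stack: [54]
STORE_FAST k → k=54. Stack: []
LOAD_FAST_LOAD_FAST b,k → push 37,54. Stack: [37, 54]
BINARY_OP | → 37 | 54 = 55. Stack: [55]
LOAD_FAST k → push 54. Stack: [55, 54]
LOAD_CONST → push 12. Stack: [55, 54, 12]
BINARY_OP * → 54 * 12 = 648. Stack: [55, 648]
BINARY_OP - → 55 - 648 = -593. Stack: [-593]
STORE_FAST k → k=-593. Stack: []
LOAD_FAST_LOAD_FAST b,k → push 37,-593. Stack: [37, -593]
BINARY_OP + → 37 + -593 = -556. Stack: [-556]
STORE_FAST v → v=-556. Stack: []
LOAD_CONST → push 2. Stack: [2]
LOAD_FAST b → push 37. Stack: [2, 37]
BINARY_OP - → 2 - 37 = -35. Stack: [-35]
STORE_FAST q → q=-35. Stack: []
LOAD_CONST → push 6. Stack: [6]
LOAD_FAST v → push -556. Stack: [6, -556]
BINARY_OP - → 6 - -556 = 562. Stack: [562]
STORE_FAST v → v=562. Stack: []
LOAD_FAST q → push -35. Stack: [-35]
RETURN_VALUE → return -35.

-35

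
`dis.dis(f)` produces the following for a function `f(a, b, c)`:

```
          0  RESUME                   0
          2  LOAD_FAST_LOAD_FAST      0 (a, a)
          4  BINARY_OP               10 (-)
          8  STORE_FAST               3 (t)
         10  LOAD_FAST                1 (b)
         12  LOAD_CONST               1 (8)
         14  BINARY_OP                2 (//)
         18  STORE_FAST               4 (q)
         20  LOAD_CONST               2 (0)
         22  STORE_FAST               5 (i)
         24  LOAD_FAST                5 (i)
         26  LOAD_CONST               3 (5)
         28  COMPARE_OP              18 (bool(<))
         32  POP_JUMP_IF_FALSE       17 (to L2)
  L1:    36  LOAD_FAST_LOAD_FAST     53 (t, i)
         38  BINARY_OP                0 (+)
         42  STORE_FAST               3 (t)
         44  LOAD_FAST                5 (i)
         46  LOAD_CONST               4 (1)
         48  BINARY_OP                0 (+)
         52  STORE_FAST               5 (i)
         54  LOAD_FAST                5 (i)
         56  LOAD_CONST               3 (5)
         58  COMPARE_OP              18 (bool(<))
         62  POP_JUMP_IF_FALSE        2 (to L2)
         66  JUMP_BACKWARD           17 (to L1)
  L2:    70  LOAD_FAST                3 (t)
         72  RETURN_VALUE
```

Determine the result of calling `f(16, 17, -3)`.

10

LOAD_FAST_LOAD_FAST a,a → push 16,16
BINARY_OP - → 16 - 16 = 0
STORE_FAST t → t=0
LOAD_FAST b → push 17
LOAD_CONST → push 8
BINARY_OP // → 17 // 8 = 2
STORE_FAST q → q=2
LOAD_CONST → push 0
STORE_FAST i → i=0
LOAD_FAST i → push 0
LOAD_CONST → push 5
COMPARE_OP bool(<) → 0 vs 5 = True
POP_JUMP_IF_FALSE → pop True; no jump
LOAD_FAST_LOAD_FAST t,i → push 0,0
BINARY_OP + → 0 + 0 = 0
STORE_FAST t → t=0
LOAD_FAST i → push 0
LOAD_CONST → push 1
BINARY_OP + → 0 + 1 = 1
STORE_FAST i → i=1
LOAD_FAST i → push 1
LOAD_CONST → push 5
COMPARE_OP bool(<) → 1 vs 5 = True
POP_JUMP_IF_FALSE → pop True; no jump
LOAD_FAST_LOAD_FAST t,i → push 0,1
BINARY_OP + → 0 + 1 = 1
STORE_FAST t → t=1
LOAD_FAST i → push 1
LOAD_CONST → push 1
BINARY_OP + → 1 + 1 = 2
STORE_FAST i → i=2
LOAD_FAST i → push 2
LOAD_CONST → push 5
COMPARE_OP bool(<) → 2 vs 5 = True
POP_JUMP_IF_FALSE → pop True; no jump
LOAD_FAST_LOAD_FAST t,i → push 1,2
BINARY_OP + → 1 + 2 = 3
STORE_FAST t → t=3
LOAD_FAST i → push 2
LOAD_CONST → push 1
BINARY_OP + → 2 + 1 = 3
STORE_FAST i → i=3
LOAD_FAST i → push 3
LOAD_CONST → push 5
COMPARE_OP bool(<) → 3 vs 5 = True
POP_JUMP_IF_FALSE → pop True; no jump
LOAD_FAST_LOAD_FAST t,i → push 3,3
BINARY_OP + → 3 + 3 = 6
STORE_FAST t → t=6
LOAD_FAST i → push 3
LOAD_CONST → push 1
BINARY_OP + → 3 + 1 = 4
STORE_FAST i → i=4
LOAD_FAST i → push 4
LOAD_CONST → push 5
COMPARE_OP bool(<) → 4 vs 5 = True
POP_JUMP_IF_FALSE → pop True; no jump
LOAD_FAST_LOAD_FAST t,i → push 6,4
BINARY_OP + → 6 + 4 = 10
STORE_FAST t → t=10
LOAD_FAST i → push 4
LOAD_CONST → push 1
BINARY_OP + → 4 + 1 = 5
STORE_FAST i → i=5
LOAD_FAST i → push 5
LOAD_CONST → push 5
COMPARE_OP bool(<) → 5 vs 5 = False
POP_JUMP_IF_FALSE → pop False; jump
LOAD_FAST t → push 10
RETURN_VALUE → return 10.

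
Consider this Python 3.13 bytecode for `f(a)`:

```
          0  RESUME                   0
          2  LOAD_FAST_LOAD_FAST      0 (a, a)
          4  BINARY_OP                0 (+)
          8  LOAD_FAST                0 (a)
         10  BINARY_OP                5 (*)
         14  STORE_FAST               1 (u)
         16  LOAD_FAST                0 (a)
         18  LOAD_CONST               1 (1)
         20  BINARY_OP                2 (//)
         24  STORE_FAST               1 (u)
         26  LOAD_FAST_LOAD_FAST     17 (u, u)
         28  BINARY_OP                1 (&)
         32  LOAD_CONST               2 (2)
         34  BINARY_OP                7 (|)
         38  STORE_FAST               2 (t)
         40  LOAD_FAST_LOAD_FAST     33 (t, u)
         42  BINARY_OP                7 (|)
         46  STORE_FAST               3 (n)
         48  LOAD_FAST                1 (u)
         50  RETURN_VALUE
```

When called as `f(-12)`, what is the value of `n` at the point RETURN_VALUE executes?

LOAD_FAST_LOAD_FAST a,a → push -12,-12. Stack: [-12, -12]
BINARY_OP + → -12 + -12 = -24. Stack: [-24]
LOAD_FAST a → push -12. Stack: [-24, -12]
BINARY_OP * → -24 * -12 = 288. Stack: [288]
STORE_FAST u → u=288. Stack: []
LOAD_FAST a → push -12. Stack: [-12]
LOAD_CONST → push 1. Stack: [-12, 1]
BINARY_OP // → -12 // 1 = -12. Stack: [-12]
STORE_FAST u → u=-12. Stack: []
LOAD_FAST_LOAD_FAST u,u → push -12,-12. Stack: [-12, -12]
BINARY_OP & → -12 & -12 = -12. Stack: [-12]
LOAD_CONST → push 2. Stack: [-12, 2]
BINARY_OP | → -12 | 2 = -10. Stack: [-10]
STORE_FAST t → t=-10. Stack: []
LOAD_FAST_LOAD_FAST t,u → push -10,-12. Stack: [-10, -12]
BINARY_OP | → -10 | -12 = -10. Stack: [-10]
STORE_FAST n → n=-10. Stack: []
LOAD_FAST u → push -12. Stack: [-12]
RETURN_VALUE → return -12.

-10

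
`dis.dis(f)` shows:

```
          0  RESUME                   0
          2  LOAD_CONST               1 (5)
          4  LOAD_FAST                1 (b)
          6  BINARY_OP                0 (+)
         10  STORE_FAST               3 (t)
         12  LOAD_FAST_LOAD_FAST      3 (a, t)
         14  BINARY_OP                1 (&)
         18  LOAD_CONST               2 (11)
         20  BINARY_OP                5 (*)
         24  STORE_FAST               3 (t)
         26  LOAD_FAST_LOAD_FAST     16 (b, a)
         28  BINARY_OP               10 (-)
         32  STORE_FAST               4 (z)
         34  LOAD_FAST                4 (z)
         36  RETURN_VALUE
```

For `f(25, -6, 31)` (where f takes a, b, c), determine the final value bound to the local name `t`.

LOAD_CONST → push 5. Stack: [5]
LOAD_FAST b → push -6. Stack: [5, -6]
BINARY_OP + → 5 + -6 = -1. Stack: [-1]
STORE_FAST t → t=-1. Stack: []
LOAD_FAST_LOAD_FAST a,t → push 25,-1. Stack: [25, -1]
BINARY_OP & → 25 & -1 = 25. Stack: [25]
LOAD_CONST → push 11. Stack: [25, 11]
BINARY_OP * → 25 * 11 = 275. Stack: [275]
STORE_FAST t → t=275. Stack: []
LOAD_FAST_LOAD_FAST b,a → push -6,25. Stack: [-6, 25]
BINARY_OP - → -6 - 25 = -31. Stack: [-31]
STORE_FAST z → z=-31. Stack: []
LOAD_FAST z → push -31. Stack: [-31]
RETURN_VALUE → return -31.

275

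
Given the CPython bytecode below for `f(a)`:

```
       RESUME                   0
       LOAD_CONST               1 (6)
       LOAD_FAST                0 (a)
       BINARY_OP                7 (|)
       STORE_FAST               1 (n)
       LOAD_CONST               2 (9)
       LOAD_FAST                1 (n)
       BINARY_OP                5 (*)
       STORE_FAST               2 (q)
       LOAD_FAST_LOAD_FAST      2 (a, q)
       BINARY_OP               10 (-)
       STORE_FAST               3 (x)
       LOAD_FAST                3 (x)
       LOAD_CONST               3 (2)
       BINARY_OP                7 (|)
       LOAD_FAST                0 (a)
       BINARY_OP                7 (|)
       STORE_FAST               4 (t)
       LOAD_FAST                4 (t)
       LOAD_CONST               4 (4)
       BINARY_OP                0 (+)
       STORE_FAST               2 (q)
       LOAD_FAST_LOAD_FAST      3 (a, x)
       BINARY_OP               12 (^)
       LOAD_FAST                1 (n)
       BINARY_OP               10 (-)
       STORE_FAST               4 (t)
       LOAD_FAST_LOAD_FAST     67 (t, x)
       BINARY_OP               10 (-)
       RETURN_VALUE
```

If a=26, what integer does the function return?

-20

LOAD_CONST → push 6. Stack: [6]
LOAD_FAST a → push 26. Stack: [6, 26]
BINARY_OP | → 6 | 26 = 30. Stack: [30]
STORE_FAST n → n=30. Stack: []
LOAD_CONST → push 9. Stack: [9]
LOAD_FAST n → push 30. Stack: [9, 30]
BINARY_OP * → 9 * 30 = 270. Stack: [270]
STORE_FAST q → q=270. Stack: []
LOAD_FAST_LOAD_FAST a,q → push 26,270. Stack: [26, 270]
BINARY_OP - → 26 - 270 = -244. Stack: [-244]
STORE_FAST x → x=-244. Stack: []
LOAD_FAST x → push -244. Stack: [-244]
LOAD_CONST → push 2. Stack: [-244, 2]
BINARY_OP | → -244 | 2 = -242. Stack: [-242]
LOAD_FAST a → push 26. Stack: [-242, 26]
BINARY_OP | → -242 | 26 = -226. Stack: [-226]
STORE_FAST t → t=-226. Stack: []
LOAD_FAST t → push -226. Stack: [-226]
LOAD_CONST → push 4. Stack: [-226, 4]
BINARY_OP + → -226 + 4 = -222. Stack: [-222]
STORE_FAST q → q=-222. Stack: []
LOAD_FAST_LOAD_FAST a,x → push 26,-244. Stack: [26, -244]
BINARY_OP ^ → 26 ^ -244 = -234. Stack: [-234]
LOAD_FAST n → push 30. Stack: [-234, 30]
BINARY_OP - → -234 - 30 = -264. Stack: [-264]
STORE_FAST t → t=-264. Stack: []
LOAD_FAST_LOAD_FAST t,x → push -264,-244. Stack: [-264, -244]
BINARY_OP - → -264 - -244 = -20. Stack: [-20]
RETURN_VALUE → return -20.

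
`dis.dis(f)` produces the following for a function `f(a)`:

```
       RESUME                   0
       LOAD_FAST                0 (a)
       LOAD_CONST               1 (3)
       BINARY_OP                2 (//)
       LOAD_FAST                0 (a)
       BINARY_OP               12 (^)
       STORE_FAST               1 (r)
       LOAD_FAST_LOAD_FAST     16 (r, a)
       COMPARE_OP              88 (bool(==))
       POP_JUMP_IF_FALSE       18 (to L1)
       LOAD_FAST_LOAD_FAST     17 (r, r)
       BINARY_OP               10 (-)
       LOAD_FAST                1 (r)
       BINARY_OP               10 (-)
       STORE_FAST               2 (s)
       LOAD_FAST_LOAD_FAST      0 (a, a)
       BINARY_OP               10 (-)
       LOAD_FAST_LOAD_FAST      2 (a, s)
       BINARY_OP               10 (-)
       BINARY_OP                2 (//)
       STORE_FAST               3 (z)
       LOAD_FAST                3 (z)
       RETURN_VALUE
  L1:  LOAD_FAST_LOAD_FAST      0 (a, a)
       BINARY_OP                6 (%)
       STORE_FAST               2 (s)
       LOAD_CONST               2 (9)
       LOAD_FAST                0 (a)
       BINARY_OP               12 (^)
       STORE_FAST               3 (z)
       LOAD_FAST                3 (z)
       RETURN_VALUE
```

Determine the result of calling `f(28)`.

LOAD_FAST a → push 28. Stack: [28]
LOAD_CONST → push 3. Stack: [28, 3]
BINARY_OP // → 28 // 3 = 9. Stack: [9]
LOAD_FAST a → push 28. Stack: [9, 28]
BINARY_OP ^ → 9 ^ 28 = 21. Stack: [21]
STORE_FAST r → r=21. Stack: []
LOAD_FAST_LOAD_FAST r,a → push 21,28. Stack: [21, 28]
COMPARE_OP bool(==) → 21 vs 28 = False. Stack: [False]
POP_JUMP_IF_FALSE → pop False; jump. Stack: []
LOAD_FAST_LOAD_FAST a,a → push 28,28. Stack: [28, 28]
BINARY_OP % → 28 % 28 = 0. Stack: [0]
STORE_FAST s → s=0. Stack: []
LOAD_CONST → push 9. Stack: [9]
LOAD_FAST a → push 28. Stack: [9, 28]
BINARY_OP ^ → 9 ^ 28 = 21. Stack: [21]
STORE_FAST z → z=21. Stack: []
LOAD_FAST z → push 21. Stack: [21]
RETURN_VALUE → return 21.

21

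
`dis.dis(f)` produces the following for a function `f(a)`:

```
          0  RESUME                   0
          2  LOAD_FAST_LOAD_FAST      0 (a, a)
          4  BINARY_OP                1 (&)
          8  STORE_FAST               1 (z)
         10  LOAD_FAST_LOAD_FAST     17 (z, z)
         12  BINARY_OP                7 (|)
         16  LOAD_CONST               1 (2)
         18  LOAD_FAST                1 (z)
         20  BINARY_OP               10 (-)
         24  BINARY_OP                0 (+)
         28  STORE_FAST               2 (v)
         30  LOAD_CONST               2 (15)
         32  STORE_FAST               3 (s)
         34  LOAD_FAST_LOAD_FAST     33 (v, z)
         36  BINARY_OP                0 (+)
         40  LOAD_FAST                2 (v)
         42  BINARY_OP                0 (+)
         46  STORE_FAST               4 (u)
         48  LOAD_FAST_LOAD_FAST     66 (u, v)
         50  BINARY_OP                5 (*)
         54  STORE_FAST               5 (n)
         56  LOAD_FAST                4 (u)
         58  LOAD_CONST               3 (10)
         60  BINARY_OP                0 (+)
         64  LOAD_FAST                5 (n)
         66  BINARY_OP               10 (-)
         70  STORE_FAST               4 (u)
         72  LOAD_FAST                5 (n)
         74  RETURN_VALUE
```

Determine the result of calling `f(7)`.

22

LOAD_FAST_LOAD_FAST a,a → push 7,7. Stack: [7, 7]
BINARY_OP & → 7 & 7 = 7. Stack: [7]
STORE_FAST z → z=7. Stack: []
LOAD_FAST_LOAD_FAST z,z → push 7,7. Stack: [7, 7]
BINARY_OP | → 7 | 7 = 7. Stack: [7]
LOAD_CONST → push 2. Stack: [7, 2]
LOAD_FAST z → push 7. Stack: [7, 2, 7]
BINARY_OP - → 2 - 7 = -5. Stack: [7, -5]
BINARY_OP + → 7 + -5 = 2. Stack: [2]
STORE_FAST v → v=2. Stack: []
LOAD_CONST → push 15. Stack: [15]
STORE_FAST s → s=15. Stack: []
LOAD_FAST_LOAD_FAST v,z → push 2,7. Stack: [2, 7]
BINARY_OP + → 2 + 7 = 9. Stack: [9]
LOAD_FAST v → push 2. Stack: [9, 2]
BINARY_OP + → 9 + 2 = 11. Stack: [11]
STORE_FAST u → u=11. Stack: []
LOAD_FAST_LOAD_FAST u,v → push 11,2. Stack: [11, 2]
BINARY_OP * → 11 * 2 = 22. Stack: [22]
STORE_FAST n → n=22. Stack: []
LOAD_FAST u → push 11. Stack: [11]
LOAD_CONST → push 10. Stack: [11, 10]
BINARY_OP + → 11 + 10 = 21. Stack: [21]
LOAD_FAST n → push 22. Stack: [21, 22]
BINARY_OP - → 21 - 22 = -1. Stack: [-1]
STORE_FAST u → u=-1. Stack: []
LOAD_FAST n → push 22. Stack: [22]
RETURN_VALUE → return 22.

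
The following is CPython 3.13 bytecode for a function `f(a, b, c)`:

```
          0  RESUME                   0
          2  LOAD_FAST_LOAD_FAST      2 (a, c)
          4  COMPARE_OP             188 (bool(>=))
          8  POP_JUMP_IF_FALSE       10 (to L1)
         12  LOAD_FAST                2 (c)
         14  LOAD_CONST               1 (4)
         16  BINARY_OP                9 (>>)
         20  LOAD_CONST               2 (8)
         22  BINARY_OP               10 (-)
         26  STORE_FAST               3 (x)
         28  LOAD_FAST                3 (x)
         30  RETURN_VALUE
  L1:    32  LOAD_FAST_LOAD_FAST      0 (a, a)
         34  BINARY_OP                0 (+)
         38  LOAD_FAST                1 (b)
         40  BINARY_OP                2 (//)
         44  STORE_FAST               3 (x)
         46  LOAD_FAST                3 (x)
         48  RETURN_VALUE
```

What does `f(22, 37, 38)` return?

1

LOAD_FAST_LOAD_FAST a,c → push 22,38. Stack: [22, 38]
COMPARE_OP bool(>=) → 22 vs 38 = False. Stack: [False]
POP_JUMP_IF_FALSE → pop False; jump. Stack: []
LOAD_FAST_LOAD_FAST a,a → push 22,22. Stack: [22, 22]
BINARY_OP + → 22 + 22 = 44. Stack: [44]
LOAD_FAST b → push 37. Stack: [44, 37]
BINARY_OP // → 44 // 37 = 1. Stack: [1]
STORE_FAST x → x=1. Stack: []
LOAD_FAST x → push 1. Stack: [1]
RETURN_VALUE → return 1.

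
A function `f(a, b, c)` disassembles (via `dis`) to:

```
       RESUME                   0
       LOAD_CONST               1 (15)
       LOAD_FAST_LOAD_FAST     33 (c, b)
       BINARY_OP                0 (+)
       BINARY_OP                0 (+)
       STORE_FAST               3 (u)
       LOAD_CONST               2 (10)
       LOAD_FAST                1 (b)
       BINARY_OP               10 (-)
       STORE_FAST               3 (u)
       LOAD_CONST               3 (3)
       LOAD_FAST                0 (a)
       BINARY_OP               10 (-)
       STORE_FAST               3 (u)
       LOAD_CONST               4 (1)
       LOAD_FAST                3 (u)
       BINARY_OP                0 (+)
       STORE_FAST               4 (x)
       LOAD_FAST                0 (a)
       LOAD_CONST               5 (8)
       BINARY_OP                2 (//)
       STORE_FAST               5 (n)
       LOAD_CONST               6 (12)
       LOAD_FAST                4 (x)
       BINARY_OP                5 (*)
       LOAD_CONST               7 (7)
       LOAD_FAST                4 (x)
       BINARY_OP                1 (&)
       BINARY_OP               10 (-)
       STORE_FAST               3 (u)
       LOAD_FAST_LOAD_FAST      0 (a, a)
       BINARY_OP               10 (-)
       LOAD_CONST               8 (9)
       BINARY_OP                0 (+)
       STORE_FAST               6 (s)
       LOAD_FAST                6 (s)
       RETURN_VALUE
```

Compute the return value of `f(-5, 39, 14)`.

LOAD_CONST → push 15. Stack: [15]
LOAD_FAST_LOAD_FAST c,b → push 14,39. Stack: [15, 14, 39]
BINARY_OP + → 14 + 39 = 53. Stack: [15, 53]
BINARY_OP + → 15 + 53 = 68. Stack: [68]
STORE_FAST u → u=68. Stack: []
LOAD_CONST → push 10. Stack: [10]
LOAD_FAST b → push 39. Stack: [10, 39]
BINARY_OP - → 10 - 39 = -29. Stack: [-29]
STORE_FAST u → u=-29. Stack: []
LOAD_CONST → push 3. Stack: [3]
LOAD_FAST a → push -5. Stack: [3, -5]
BINARY_OP - → 3 - -5 = 8. Stack: [8]
STORE_FAST u → u=8. Stack: []
LOAD_CONST → push 1. Stack: [1]
LOAD_FAST u → push 8. Stack: [1, 8]
BINARY_OP + → 1 + 8 = 9. Stack: [9]
STORE_FAST x → x=9. Stack: []
LOAD_FAST a → push -5. Stack: [-5]
LOAD_CONST → push 8. Stack: [-5, 8]
BINARY_OP // → -5 // 8 = -1. Stack: [-1]
STORE_FAST n → n=-1. Stack: []
LOAD_CONST → push 12. Stack: [12]
LOAD_FAST x → push 9. Stack: [12, 9]
BINARY_OP * → 12 * 9 = 108. Stack: [108]
LOAD_CONST → push 7. Stack: [108, 7]
LOAD_FAST x → push 9. Stack: [108, 7, 9]
BINARY_OP & → 7 & 9 = 1. Stack: [108, 1]
BINARY_OP - → 108 - 1 = 107. Stack: [107]
STORE_FAST u → u=107. Stack: []
LOAD_FAST_LOAD_FAST a,a → push -5,-5. Stack: [-5, -5]
BINARY_OP - → -5 - -5 = 0. Stack: [0]
LOAD_CONST → push 9. Stack: [0, 9]
BINARY_OP + → 0 + 9 = 9. Stack: [9]
STORE_FAST s → s=9. Stack: []
LOAD_FAST s → push 9. Stack: [9]
RETURN_VALUE → return 9.

9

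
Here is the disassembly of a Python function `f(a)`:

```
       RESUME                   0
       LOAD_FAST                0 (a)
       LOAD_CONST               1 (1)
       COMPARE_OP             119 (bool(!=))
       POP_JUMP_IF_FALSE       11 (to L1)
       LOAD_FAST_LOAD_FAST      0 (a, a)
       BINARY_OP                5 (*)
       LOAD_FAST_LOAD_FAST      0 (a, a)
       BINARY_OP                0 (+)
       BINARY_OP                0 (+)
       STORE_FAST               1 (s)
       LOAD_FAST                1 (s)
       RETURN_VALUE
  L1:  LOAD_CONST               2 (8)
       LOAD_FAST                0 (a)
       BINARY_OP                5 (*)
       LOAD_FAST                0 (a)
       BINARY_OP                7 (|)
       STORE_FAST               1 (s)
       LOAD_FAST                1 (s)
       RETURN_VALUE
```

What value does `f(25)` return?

LOAD_FAST a → push 25. Stack: [25]
LOAD_CONST → push 1. Stack: [25, 1]
COMPARE_OP bool(!=) → 25 vs 1 = True. Stack: [True]
POP_JUMP_IF_FALSE → pop True; no jump. Stack: []
LOAD_FAST_LOAD_FAST a,a → push 25,25. Stack: [25, 25]
BINARY_OP * → 25 * 25 = 625. Stack: [625]
LOAD_FAST_LOAD_FAST a,a → push 25,25. Stack: [625, 25, 25]
BINARY_OP + → 25 + 25 = 50. Stack: [625, 50]
BINARY_OP + → 625 + 50 = 675. Stack: [675]
STORE_FAST s → s=675. Stack: []
LOAD_FAST s → push 675. Stack: [675]
RETURN_VALUE → return 675.

675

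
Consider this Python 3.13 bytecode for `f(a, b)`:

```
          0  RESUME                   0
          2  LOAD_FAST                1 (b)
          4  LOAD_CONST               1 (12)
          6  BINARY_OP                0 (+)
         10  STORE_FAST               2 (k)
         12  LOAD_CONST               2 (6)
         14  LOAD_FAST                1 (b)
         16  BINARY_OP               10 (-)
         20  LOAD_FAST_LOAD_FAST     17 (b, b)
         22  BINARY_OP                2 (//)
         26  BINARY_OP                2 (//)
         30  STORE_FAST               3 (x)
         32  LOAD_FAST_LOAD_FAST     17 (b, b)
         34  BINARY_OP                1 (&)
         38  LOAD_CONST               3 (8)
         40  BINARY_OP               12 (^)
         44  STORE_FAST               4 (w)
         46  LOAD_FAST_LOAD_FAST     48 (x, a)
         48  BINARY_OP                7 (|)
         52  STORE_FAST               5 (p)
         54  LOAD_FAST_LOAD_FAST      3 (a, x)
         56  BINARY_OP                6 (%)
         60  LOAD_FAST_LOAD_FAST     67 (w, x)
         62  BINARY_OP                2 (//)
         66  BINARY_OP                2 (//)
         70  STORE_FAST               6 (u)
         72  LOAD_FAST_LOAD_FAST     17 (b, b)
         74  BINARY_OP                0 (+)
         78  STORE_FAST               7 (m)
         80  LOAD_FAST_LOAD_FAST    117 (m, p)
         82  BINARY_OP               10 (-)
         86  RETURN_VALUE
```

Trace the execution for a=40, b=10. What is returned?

24

LOAD_FAST b → push 10. Stack: [10]
LOAD_CONST → push 12. Stack: [10, 12]
BINARY_OP + → 10 + 12 = 22. Stack: [22]
STORE_FAST k → k=22. Stack: []
LOAD_CONST → push 6. Stack: [6]
LOAD_FAST b → push 10. Stack: [6, 10]
BINARY_OP - → 6 - 10 = -4. Stack: [-4]
LOAD_FAST_LOAD_FAST b,b → push 10,10. Stack: [-4, 10, 10]
BINARY_OP // → 10 // 10 = 1. Stack: [-4, 1]
BINARY_OP // → -4 // 1 = -4. Stack: [-4]
STORE_FAST x → x=-4. Stack: []
LOAD_FAST_LOAD_FAST b,b → push 10,10. Stack: [10, 10]
BINARY_OP & → 10 & 10 = 10. Stack: [10]
LOAD_CONST → push 8. Stack: [10, 8]
BINARY_OP ^ → 10 ^ 8 = 2. Stack: [2]
STORE_FAST w → w=2. Stack: []
LOAD_FAST_LOAD_FAST x,a → push -4,40. Stack: [-4, 40]
BINARY_OP | → -4 | 40 = -4. Stack: [-4]
STORE_FAST p → p=-4. Stack: []
LOAD_FAST_LOAD_FAST a,x → push 40,-4. Stack: [40, -4]
BINARY_OP % → 40 % -4 = 0. Stack: [0]
LOAD_FAST_LOAD_FAST w,x → push 2,-4. Stack: [0, 2, -4]
BINARY_OP // → 2 // -4 = -1. Stack: [0, -1]
BINARY_OP // → 0 // -1 = 0. Stack: [0]
STORE_FAST u → u=0. Stack: []
LOAD_FAST_LOAD_FAST b,b → push 10,10. Stack: [10, 10]
BINARY_OP + → 10 + 10 = 20. Stack: [20]
STORE_FAST m → m=20. Stack: []
LOAD_FAST_LOAD_FAST m,p → push 20,-4. Stack: [20, -4]
BINARY_OP - → 20 - -4 = 24. Stack: [24]
RETURN_VALUE → return 24.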